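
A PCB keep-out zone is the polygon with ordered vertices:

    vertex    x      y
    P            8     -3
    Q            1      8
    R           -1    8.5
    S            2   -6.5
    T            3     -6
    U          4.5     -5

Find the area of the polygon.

Apply the shoelace (surveyor's) formula: 2A = Σ (x_i·y_{i+1} − x_{i+1}·y_i), indices taken mod 6.
Σ = (67) + (16.5) + (-10.5) + (7.5) + (12) + (26.5) = 119
Area = |Σ|/2 = 59.5.

59.5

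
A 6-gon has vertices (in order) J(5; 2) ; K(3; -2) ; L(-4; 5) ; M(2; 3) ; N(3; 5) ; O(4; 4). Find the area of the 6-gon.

Apply the shoelace (surveyor's) formula: 2A = Σ (x_i·y_{i+1} − x_{i+1}·y_i), indices taken mod 6.
Σ = (-16) + (7) + (-22) + (1) + (-8) + (-12) = -50
Area = |Σ|/2 = 25.

25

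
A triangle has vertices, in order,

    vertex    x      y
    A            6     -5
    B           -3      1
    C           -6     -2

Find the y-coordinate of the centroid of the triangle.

Apply the surveyor's formula. First the cross-terms c_i = x_i·y_{i+1} − x_{i+1}·y_i:
  -9, 12, 42  ⇒  2A = 45, A = 22.5.
Then Σ (y_i + y_{i+1})·c_i = -270, so ȳ = -270 / (6·22.5) = -2.

-2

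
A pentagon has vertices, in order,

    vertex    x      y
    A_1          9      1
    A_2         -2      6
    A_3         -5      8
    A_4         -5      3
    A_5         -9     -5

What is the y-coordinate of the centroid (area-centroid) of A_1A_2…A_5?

205/183

Apply Gauss's area formula. First the cross-terms c_i = x_i·y_{i+1} − x_{i+1}·y_i:
  56, 14, 25, 52, 36  ⇒  2A = 183, A = 91.5.
Then Σ (y_i + y_{i+1})·c_i = 615, so ȳ = 615 / (6·91.5) = 205/183.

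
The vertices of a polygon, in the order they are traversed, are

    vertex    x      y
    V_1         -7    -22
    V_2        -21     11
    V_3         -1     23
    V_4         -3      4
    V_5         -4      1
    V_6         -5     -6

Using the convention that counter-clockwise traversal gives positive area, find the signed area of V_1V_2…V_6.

-418

Apply the shoelace formula: 2A = Σ (x_i·y_{i+1} − x_{i+1}·y_i), indices taken mod 6.
V_1→V_2: (-7)(11) − (-21)(-22) = -539
V_2→V_3: (-21)(23) − (-1)(11) = -472
V_3→V_4: (-1)(4) − (-3)(23) = 65
V_4→V_5: (-3)(1) − (-4)(4) = 13
V_5→V_6: (-4)(-6) − (-5)(1) = 29
V_6→V_1: (-5)(-22) − (-7)(-6) = 68
Σ = -836
Signed area = Σ/2 = -418 (negative ⇒ clockwise traversal).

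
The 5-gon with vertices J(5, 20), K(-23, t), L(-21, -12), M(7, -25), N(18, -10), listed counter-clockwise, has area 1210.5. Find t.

The doubled signed area Σ (x_i y_{i+1} − x_{i+1} y_i) is linear in t.
With t=0 it equals 2135; the coefficient of t is 26 (from the two edges through K).
So 26·t + 2135 = 2·1210.5 = 2421 ⇒ t = 11.

11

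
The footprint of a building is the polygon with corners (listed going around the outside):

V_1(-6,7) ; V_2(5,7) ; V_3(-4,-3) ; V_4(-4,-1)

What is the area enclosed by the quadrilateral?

53

V_1→V_2: (-6)(7) − (5)(7) = -77
V_2→V_3: (5)(-3) − (-4)(7) = 13
V_3→V_4: (-4)(-1) − (-4)(-3) = -8
V_4→V_1: (-4)(7) − (-6)(-1) = -34
Σ = -106
Area = |Σ|/2 = 53.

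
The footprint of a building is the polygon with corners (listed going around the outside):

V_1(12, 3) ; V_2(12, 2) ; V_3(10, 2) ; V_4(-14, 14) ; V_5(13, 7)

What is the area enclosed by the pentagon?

82.5

V_1→V_2: (12)(2) − (12)(3) = -12
V_2→V_3: (12)(2) − (10)(2) = 4
V_3→V_4: (10)(14) − (-14)(2) = 168
V_4→V_5: (-14)(7) − (13)(14) = -280
V_5→V_1: (13)(3) − (12)(7) = -45
Σ = -165
Area = |Σ|/2 = 82.5.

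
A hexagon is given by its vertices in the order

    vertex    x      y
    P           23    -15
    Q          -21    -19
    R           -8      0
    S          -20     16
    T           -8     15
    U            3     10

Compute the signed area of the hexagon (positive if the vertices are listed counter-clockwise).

Apply the surveyor's formula: 2A = Σ (x_i·y_{i+1} − x_{i+1}·y_i), indices taken mod 6.
Σ = (-752) + (-152) + (-128) + (-172) + (-125) + (-275) = -1604
Signed area = Σ/2 = -802 (negative ⇒ clockwise traversal).

-802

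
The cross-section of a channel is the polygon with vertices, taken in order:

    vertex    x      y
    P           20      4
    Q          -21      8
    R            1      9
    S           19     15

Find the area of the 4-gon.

Apply the surveyor's formula: 2A = Σ (x_i·y_{i+1} − x_{i+1}·y_i), indices taken mod 4.
Cross-terms: 244, -197, -156, -224  ⇒  Σ = -333
Area = |Σ|/2 = 166.5.

166.5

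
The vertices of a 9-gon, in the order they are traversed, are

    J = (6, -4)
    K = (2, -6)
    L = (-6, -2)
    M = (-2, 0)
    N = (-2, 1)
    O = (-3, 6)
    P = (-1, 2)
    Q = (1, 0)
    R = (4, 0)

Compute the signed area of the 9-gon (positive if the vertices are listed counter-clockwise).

Apply the shoelace (surveyor's) formula: 2A = Σ (x_i·y_{i+1} − x_{i+1}·y_i), indices taken mod 9.
Cross-terms: -28, -40, -4, -2, -9, 0, -2, 0, -16  ⇒  Σ = -101
Signed area = Σ/2 = -50.5 (negative ⇒ clockwise traversal).

-50.5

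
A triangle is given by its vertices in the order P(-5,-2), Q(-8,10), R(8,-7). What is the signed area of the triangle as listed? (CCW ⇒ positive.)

Σ = (-66) + (-24) + (-51) = -141
Signed area = Σ/2 = -70.5 (negative ⇒ clockwise traversal).

-70.5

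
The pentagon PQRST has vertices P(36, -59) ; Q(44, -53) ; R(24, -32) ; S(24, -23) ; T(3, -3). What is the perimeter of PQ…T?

|PQ| = √((8)² + (6)²) = √100 = 10
|QR| = √((-20)² + (21)²) = √841 = 29
|RS| = √((0)² + (9)²) = √81 = 9
|ST| = √((-21)² + (20)²) = √841 = 29
|TP| = √((33)² + (-56)²) = √4225 = 65
Perimeter = 10 + 29 + 9 + 29 + 65 = 142.

142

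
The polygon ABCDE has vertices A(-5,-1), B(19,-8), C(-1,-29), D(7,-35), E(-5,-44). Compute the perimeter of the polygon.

|AB| = √((24)² + (-7)²) = √625 = 25
|BC| = √((-20)² + (-21)²) = √841 = 29
|CD| = √((8)² + (-6)²) = √100 = 10
|DE| = √((-12)² + (-9)²) = √225 = 15
|EA| = √((0)² + (43)²) = √1849 = 43
Perimeter = 25 + 29 + 10 + 15 + 43 = 122.

122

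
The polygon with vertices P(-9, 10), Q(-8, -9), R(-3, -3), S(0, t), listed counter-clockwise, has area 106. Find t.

9

Write out the shoelace sum; only the two edges meeting at S involve t:
2·Area = [((-3)·t − 0·(-3)) + (0·10 − (-9)·t)] + 158
       = 6·t + 158 = 212
⇒ t = 9.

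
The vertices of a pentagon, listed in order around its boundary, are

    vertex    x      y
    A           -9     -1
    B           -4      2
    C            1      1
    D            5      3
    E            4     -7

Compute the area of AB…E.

72

Apply the shoelace formula: 2A = Σ (x_i·y_{i+1} − x_{i+1}·y_i), indices taken mod 5.
Cross-terms: -22, -6, -2, -47, -67  ⇒  Σ = -144
Area = |Σ|/2 = 72.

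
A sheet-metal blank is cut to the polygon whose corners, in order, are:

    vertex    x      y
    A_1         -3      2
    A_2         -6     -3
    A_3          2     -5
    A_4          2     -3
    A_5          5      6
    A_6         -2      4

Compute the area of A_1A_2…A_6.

Σ = (21) + (36) + (4) + (27) + (32) + (8) = 128
Area = |Σ|/2 = 64.

64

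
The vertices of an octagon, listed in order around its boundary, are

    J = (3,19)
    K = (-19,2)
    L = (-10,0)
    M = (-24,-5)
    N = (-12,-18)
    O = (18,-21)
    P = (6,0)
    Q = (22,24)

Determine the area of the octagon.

Apply the surveyor's formula: 2A = Σ (x_i·y_{i+1} − x_{i+1}·y_i), indices taken mod 8.
J→K: (3)(2) − (-19)(19) = 367
K→L: (-19)(0) − (-10)(2) = 20
L→M: (-10)(-5) − (-24)(0) = 50
M→N: (-24)(-18) − (-12)(-5) = 372
N→O: (-12)(-21) − (18)(-18) = 576
O→P: (18)(0) − (6)(-21) = 126
P→Q: (6)(24) − (22)(0) = 144
Q→J: (22)(19) − (3)(24) = 346
Σ = 2001
Area = |Σ|/2 = 1000.5.

1000.5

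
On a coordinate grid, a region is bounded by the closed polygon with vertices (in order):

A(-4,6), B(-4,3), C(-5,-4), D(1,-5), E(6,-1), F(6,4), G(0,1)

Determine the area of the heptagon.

Apply the shoelace (surveyor's) formula: 2A = Σ (x_i·y_{i+1} − x_{i+1}·y_i), indices taken mod 7.
Σ = (12) + (31) + (29) + (29) + (30) + (6) + (4) = 141
Area = |Σ|/2 = 70.5.

70.5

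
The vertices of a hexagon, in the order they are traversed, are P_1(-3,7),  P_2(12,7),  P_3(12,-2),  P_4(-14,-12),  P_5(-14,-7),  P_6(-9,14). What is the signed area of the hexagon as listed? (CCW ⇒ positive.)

Apply the shoelace formula: 2A = Σ (x_i·y_{i+1} − x_{i+1}·y_i), indices taken mod 6.
Σ = (-105) + (-108) + (-172) + (-70) + (-259) + (-21) = -735
Signed area = Σ/2 = -367.5 (negative ⇒ clockwise traversal).

-367.5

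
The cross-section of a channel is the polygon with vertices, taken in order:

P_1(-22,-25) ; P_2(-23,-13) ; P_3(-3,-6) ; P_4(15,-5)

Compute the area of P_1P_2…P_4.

Σ = (-289) + (99) + (105) + (-485) = -570
Area = |Σ|/2 = 285.

285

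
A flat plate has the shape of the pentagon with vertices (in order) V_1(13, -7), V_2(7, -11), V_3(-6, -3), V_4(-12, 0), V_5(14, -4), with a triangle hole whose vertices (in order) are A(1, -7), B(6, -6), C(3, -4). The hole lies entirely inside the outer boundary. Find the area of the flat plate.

Outer boundary:
Apply the shoelace formula: 2A = Σ (x_i·y_{i+1} − x_{i+1}·y_i), indices taken mod 5.
Σ = (-94) + (-87) + (-36) + (48) + (-46) = -215
Area = |Σ|/2 = 107.5.
Hole:
Σ = (36) + (-6) + (-17) = 13
Area = |Σ|/2 = 6.5.
Net area = 107.5 − 6.5 = 101.

101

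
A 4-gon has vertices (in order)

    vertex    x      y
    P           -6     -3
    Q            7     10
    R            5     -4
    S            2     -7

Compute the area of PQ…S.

Apply the shoelace formula: 2A = Σ (x_i·y_{i+1} − x_{i+1}·y_i), indices taken mod 4.
Σ = (-39) + (-78) + (-27) + (-48) = -192
Area = |Σ|/2 = 96.

96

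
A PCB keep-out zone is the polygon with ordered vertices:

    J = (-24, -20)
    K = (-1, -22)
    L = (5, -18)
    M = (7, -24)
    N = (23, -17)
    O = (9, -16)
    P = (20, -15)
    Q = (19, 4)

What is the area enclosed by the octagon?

Cross-terms: 508, 128, 6, 433, -215, 185, 365, -284  ⇒  Σ = 1126
Area = |Σ|/2 = 563.

563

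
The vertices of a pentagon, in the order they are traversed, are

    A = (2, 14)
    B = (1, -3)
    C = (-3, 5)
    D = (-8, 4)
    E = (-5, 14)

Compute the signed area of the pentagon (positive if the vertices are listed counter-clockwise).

Apply Gauss's area formula: 2A = Σ (x_i·y_{i+1} − x_{i+1}·y_i), indices taken mod 5.
Σ = (-20) + (-4) + (28) + (-92) + (-98) = -186
Signed area = Σ/2 = -93 (negative ⇒ clockwise traversal).

-93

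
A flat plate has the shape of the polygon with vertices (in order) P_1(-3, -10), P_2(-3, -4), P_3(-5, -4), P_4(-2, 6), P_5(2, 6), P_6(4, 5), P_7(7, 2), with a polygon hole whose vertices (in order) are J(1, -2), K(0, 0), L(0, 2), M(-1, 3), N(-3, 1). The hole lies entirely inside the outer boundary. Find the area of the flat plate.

Outer boundary:
Σ = (-18) + (-8) + (-38) + (-24) + (-14) + (-27) + (-64) = -193
Area = |Σ|/2 = 96.5.
Hole:
Apply the surveyor's formula: 2A = Σ (x_i·y_{i+1} − x_{i+1}·y_i), indices taken mod 5.
J→K: (1)(0) − (0)(-2) = 0
K→L: (0)(2) − (0)(0) = 0
L→M: (0)(3) − (-1)(2) = 2
M→N: (-1)(1) − (-3)(3) = 8
N→J: (-3)(-2) − (1)(1) = 5
Σ = 15
Area = |Σ|/2 = 7.5.
Net area = 96.5 − 7.5 = 89.

89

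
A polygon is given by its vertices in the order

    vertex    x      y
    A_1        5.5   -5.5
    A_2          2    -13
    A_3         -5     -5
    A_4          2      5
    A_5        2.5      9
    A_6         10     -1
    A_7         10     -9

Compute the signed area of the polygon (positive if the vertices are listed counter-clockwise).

-161.5

A_1→A_2: (5.5)(-13) − (2)(-5.5) = -60.5
A_2→A_3: (2)(-5) − (-5)(-13) = -75
A_3→A_4: (-5)(5) − (2)(-5) = -15
A_4→A_5: (2)(9) − (2.5)(5) = 5.5
A_5→A_6: (2.5)(-1) − (10)(9) = -92.5
A_6→A_7: (10)(-9) − (10)(-1) = -80
A_7→A_1: (10)(-5.5) − (5.5)(-9) = -5.5
Σ = -323
Signed area = Σ/2 = -161.5 (negative ⇒ clockwise traversal).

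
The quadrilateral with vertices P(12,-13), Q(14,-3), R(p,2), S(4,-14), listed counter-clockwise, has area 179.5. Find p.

Write out the shoelace sum; only the two edges meeting at R involve p:
2·Area = [(14·2 − p·(-3)) + (p·(-14) − 4·2)] + 262
       = -11·p + 282 = 359
⇒ p = -7.

-7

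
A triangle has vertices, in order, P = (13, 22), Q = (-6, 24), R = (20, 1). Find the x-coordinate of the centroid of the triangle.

9

Apply Gauss's area formula. First the cross-terms c_i = x_i·y_{i+1} − x_{i+1}·y_i:
  444, -486, 427  ⇒  2A = 385, A = 192.5.
Then Σ (x_i + x_{i+1})·c_i = 10395, so x̄ = 10395 / (6·192.5) = 9.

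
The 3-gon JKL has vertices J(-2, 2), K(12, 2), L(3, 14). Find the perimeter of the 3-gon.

|JK| = √((14)² + (0)²) = √196 = 14
|KL| = √((-9)² + (12)²) = √225 = 15
|LJ| = √((-5)² + (-12)²) = √169 = 13
Perimeter = 14 + 15 + 13 = 42.

42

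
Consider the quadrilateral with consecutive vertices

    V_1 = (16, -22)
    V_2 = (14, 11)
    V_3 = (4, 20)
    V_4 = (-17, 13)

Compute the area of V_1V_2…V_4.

Apply the shoelace formula: 2A = Σ (x_i·y_{i+1} − x_{i+1}·y_i), indices taken mod 4.
Σ = (484) + (236) + (392) + (166) = 1278
Area = |Σ|/2 = 639.

639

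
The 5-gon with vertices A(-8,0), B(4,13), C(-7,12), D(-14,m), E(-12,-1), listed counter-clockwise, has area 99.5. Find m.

-2

The doubled signed area Σ (x_i y_{i+1} − x_{i+1} y_i) is linear in m.
With m=0 it equals 209; the coefficient of m is 5 (from the two edges through D).
So 5·m + 209 = 2·99.5 = 199 ⇒ m = -2.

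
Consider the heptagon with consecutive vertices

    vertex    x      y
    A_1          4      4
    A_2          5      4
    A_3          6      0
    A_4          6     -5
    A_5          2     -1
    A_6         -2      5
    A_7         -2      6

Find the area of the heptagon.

Apply the shoelace (surveyor's) formula: 2A = Σ (x_i·y_{i+1} − x_{i+1}·y_i), indices taken mod 7.
Cross-terms: -4, -24, -30, 4, 8, -2, -32  ⇒  Σ = -80
Area = |Σ|/2 = 40.

40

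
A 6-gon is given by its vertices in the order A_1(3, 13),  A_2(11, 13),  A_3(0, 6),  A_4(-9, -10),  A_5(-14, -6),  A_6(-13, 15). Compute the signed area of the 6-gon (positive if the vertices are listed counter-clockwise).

Σ = (-104) + (66) + (54) + (-86) + (-288) + (-214) = -572
Signed area = Σ/2 = -286 (negative ⇒ clockwise traversal).

-286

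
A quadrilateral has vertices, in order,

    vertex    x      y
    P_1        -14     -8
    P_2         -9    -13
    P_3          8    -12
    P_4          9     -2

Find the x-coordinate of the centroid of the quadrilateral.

Apply the surveyor's formula. First the cross-terms c_i = x_i·y_{i+1} − x_{i+1}·y_i:
  110, 212, 92, -100  ⇒  2A = 314, A = 157.
Then Σ (x_i + x_{i+1})·c_i = -678, so x̄ = -678 / (6·157) = -113/157.

-113/157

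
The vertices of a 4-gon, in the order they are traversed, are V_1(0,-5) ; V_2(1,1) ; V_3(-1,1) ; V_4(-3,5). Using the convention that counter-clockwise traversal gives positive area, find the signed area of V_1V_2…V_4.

Cross-terms: 5, 2, -2, 15  ⇒  Σ = 20
Signed area = Σ/2 = 10 (positive ⇒ counter-clockwise traversal).

10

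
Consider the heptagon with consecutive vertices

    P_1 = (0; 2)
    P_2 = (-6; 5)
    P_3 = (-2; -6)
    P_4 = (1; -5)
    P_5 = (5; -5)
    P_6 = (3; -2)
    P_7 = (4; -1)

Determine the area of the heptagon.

Apply Gauss's area formula: 2A = Σ (x_i·y_{i+1} − x_{i+1}·y_i), indices taken mod 7.
Σ = (12) + (46) + (16) + (20) + (5) + (5) + (8) = 112
Area = |Σ|/2 = 56.

56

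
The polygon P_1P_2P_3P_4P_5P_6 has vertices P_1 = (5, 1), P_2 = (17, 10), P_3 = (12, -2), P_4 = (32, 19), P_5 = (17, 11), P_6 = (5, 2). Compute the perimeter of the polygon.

|P_1P_2| = √((12)² + (9)²) = √225 = 15
|P_2P_3| = √((-5)² + (-12)²) = √169 = 13
|P_3P_4| = √((20)² + (21)²) = √841 = 29
|P_4P_5| = √((-15)² + (-8)²) = √289 = 17
|P_5P_6| = √((-12)² + (-9)²) = √225 = 15
|P_6P_1| = √((0)² + (-1)²) = √1 = 1
Perimeter = 15 + 13 + 29 + 17 + 15 + 1 = 90.

90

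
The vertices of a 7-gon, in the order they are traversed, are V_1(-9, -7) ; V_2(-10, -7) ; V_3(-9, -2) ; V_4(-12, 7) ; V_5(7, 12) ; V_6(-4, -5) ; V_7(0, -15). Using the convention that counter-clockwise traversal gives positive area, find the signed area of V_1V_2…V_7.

-196

Apply Gauss's area formula: 2A = Σ (x_i·y_{i+1} − x_{i+1}·y_i), indices taken mod 7.
Σ = (-7) + (-43) + (-87) + (-193) + (13) + (60) + (-135) = -392
Signed area = Σ/2 = -196 (negative ⇒ clockwise traversal).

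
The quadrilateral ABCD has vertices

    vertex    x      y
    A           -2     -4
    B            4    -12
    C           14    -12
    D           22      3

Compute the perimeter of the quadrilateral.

62

|AB| = √((6)² + (-8)²) = √100 = 10
|BC| = √((10)² + (0)²) = √100 = 10
|CD| = √((8)² + (15)²) = √289 = 17
|DA| = √((-24)² + (-7)²) = √625 = 25
Perimeter = 10 + 10 + 17 + 25 = 62.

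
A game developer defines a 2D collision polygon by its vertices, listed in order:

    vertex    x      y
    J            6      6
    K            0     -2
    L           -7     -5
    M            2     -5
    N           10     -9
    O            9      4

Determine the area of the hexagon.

Apply the shoelace formula: 2A = Σ (x_i·y_{i+1} − x_{i+1}·y_i), indices taken mod 6.
J→K: (6)(-2) − (0)(6) = -12
K→L: (0)(-5) − (-7)(-2) = -14
L→M: (-7)(-5) − (2)(-5) = 45
M→N: (2)(-9) − (10)(-5) = 32
N→O: (10)(4) − (9)(-9) = 121
O→J: (9)(6) − (6)(4) = 30
Σ = 202
Area = |Σ|/2 = 101.

101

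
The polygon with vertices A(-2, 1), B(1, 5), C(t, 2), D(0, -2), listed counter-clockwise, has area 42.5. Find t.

Write out the shoelace sum; only the two edges meeting at C involve t:
2·Area = [(1·2 − t·5) + (t·(-2) − 0·2)] + -15
       = -7·t + -13 = 85
⇒ t = -14.

-14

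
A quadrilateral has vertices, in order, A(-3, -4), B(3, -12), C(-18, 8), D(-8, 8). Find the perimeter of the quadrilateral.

62

|AB| = √((6)² + (-8)²) = √100 = 10
|BC| = √((-21)² + (20)²) = √841 = 29
|CD| = √((10)² + (0)²) = √100 = 10
|DA| = √((5)² + (-12)²) = √169 = 13
Perimeter = 10 + 29 + 10 + 13 = 62.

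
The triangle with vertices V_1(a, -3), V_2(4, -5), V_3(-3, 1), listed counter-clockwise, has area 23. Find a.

-6

Write out the shoelace sum; only the two edges meeting at V_1 involve a:
2·Area = [((-3)·(-3) − a·1) + (a·(-5) − 4·(-3))] + -11
       = -6·a + 10 = 46
⇒ a = -6.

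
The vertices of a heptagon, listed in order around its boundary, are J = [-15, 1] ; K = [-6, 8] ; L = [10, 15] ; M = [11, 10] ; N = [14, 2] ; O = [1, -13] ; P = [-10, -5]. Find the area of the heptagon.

435.5

Apply the shoelace formula: 2A = Σ (x_i·y_{i+1} − x_{i+1}·y_i), indices taken mod 7.
Cross-terms: -114, -170, -65, -118, -184, -135, -85  ⇒  Σ = -871
Area = |Σ|/2 = 435.5.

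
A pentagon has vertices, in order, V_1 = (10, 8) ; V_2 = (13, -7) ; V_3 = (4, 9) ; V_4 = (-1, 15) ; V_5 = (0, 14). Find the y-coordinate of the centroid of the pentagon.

Apply the shoelace formula. First the cross-terms c_i = x_i·y_{i+1} − x_{i+1}·y_i:
  -174, 145, 69, -14, -140  ⇒  2A = -114, A = -57.
Then Σ (y_i + y_{i+1})·c_i = -1714, so ȳ = -1714 / (6·(-57)) = 857/171.

857/171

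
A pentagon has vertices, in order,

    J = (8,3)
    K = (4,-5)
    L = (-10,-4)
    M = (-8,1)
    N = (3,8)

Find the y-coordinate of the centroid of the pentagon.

Apply the shoelace (surveyor's) formula. First the cross-terms c_i = x_i·y_{i+1} − x_{i+1}·y_i:
  -52, -66, -42, -67, -55  ⇒  2A = -282, A = -141.
Then Σ (y_i + y_{i+1})·c_i = -384, so ȳ = -384 / (6·(-141)) = 64/141.

64/141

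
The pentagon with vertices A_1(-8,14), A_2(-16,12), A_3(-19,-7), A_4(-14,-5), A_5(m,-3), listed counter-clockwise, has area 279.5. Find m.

The doubled signed area Σ (x_i y_{i+1} − x_{i+1} y_i) is linear in m.
With m=0 it equals 483; the coefficient of m is 19 (from the two edges through A_5).
So 19·m + 483 = 2·279.5 = 559 ⇒ m = 4.

4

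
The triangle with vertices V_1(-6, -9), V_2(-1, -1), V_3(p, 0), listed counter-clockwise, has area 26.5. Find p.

The doubled signed area Σ (x_i y_{i+1} − x_{i+1} y_i) is linear in p.
With p=0 it equals -3; the coefficient of p is -8 (from the two edges through V_3).
So -8·p + -3 = 2·26.5 = 53 ⇒ p = -7.

-7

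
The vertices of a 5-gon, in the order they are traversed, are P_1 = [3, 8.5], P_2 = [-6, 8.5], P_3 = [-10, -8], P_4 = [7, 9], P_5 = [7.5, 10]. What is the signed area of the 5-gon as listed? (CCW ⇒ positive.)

Σ = (76.5) + (133) + (-34) + (2.5) + (33.75) = 211.75
Signed area = Σ/2 = 105.875 (positive ⇒ counter-clockwise traversal).

105.875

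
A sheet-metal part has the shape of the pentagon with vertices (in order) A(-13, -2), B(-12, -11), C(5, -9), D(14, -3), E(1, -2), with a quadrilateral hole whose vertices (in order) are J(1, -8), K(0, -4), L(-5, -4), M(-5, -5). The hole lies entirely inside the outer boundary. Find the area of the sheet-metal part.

157

Outer boundary:
Apply the shoelace formula: 2A = Σ (x_i·y_{i+1} − x_{i+1}·y_i), indices taken mod 5.
A→B: (-13)(-11) − (-12)(-2) = 119
B→C: (-12)(-9) − (5)(-11) = 163
C→D: (5)(-3) − (14)(-9) = 111
D→E: (14)(-2) − (1)(-3) = -25
E→A: (1)(-2) − (-13)(-2) = -28
Σ = 340
Area = |Σ|/2 = 170.
Hole:
Σ = (-4) + (-20) + (5) + (45) = 26
Area = |Σ|/2 = 13.
Net area = 170 − 13 = 157.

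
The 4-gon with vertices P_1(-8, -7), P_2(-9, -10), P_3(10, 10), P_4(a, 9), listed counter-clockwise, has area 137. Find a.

-5

The doubled signed area Σ (x_i y_{i+1} − x_{i+1} y_i) is linear in a.
With a=0 it equals 189; the coefficient of a is -17 (from the two edges through P_4).
So -17·a + 189 = 2·137 = 274 ⇒ a = -5.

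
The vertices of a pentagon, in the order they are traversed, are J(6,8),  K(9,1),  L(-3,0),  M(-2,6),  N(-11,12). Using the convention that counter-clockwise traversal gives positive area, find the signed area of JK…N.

Apply the shoelace formula: 2A = Σ (x_i·y_{i+1} − x_{i+1}·y_i), indices taken mod 5.
Cross-terms: -66, 3, -18, 42, -160  ⇒  Σ = -199
Signed area = Σ/2 = -99.5 (negative ⇒ clockwise traversal).

-99.5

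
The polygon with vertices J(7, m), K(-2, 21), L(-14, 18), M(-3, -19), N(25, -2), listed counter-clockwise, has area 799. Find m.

14

The doubled signed area Σ (x_i y_{i+1} − x_{i+1} y_i) is linear in m.
With m=0 it equals 1220; the coefficient of m is 27 (from the two edges through J).
So 27·m + 1220 = 2·799 = 1598 ⇒ m = 14.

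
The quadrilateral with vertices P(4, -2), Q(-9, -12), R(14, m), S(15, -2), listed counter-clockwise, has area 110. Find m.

-7

Write out the shoelace sum; only the two edges meeting at R involve m:
2·Area = [((-9)·m − 14·(-12)) + (14·(-2) − 15·m)] + -88
       = -24·m + 52 = 220
⇒ m = -7.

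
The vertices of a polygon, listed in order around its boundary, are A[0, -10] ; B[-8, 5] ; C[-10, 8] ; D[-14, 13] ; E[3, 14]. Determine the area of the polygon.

188.5

Apply the shoelace (surveyor's) formula: 2A = Σ (x_i·y_{i+1} − x_{i+1}·y_i), indices taken mod 5.
A→B: (0)(5) − (-8)(-10) = -80
B→C: (-8)(8) − (-10)(5) = -14
C→D: (-10)(13) − (-14)(8) = -18
D→E: (-14)(14) − (3)(13) = -235
E→A: (3)(-10) − (0)(14) = -30
Σ = -377
Area = |Σ|/2 = 188.5.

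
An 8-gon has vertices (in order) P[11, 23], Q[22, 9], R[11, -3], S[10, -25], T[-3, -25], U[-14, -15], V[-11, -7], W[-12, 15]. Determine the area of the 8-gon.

Σ = (-407) + (-165) + (-245) + (-325) + (-305) + (-67) + (-249) + (-441) = -2204
Area = |Σ|/2 = 1102.

1102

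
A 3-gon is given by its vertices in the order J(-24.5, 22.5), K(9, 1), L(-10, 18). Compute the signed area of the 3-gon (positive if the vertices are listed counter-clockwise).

J→K: (-24.5)(1) − (9)(22.5) = -227
K→L: (9)(18) − (-10)(1) = 172
L→J: (-10)(22.5) − (-24.5)(18) = 216
Σ = 161
Signed area = Σ/2 = 80.5 (positive ⇒ counter-clockwise traversal).

80.5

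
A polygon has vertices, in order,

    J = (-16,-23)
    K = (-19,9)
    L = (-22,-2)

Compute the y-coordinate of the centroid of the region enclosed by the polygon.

Apply the shoelace (surveyor's) formula. First the cross-terms c_i = x_i·y_{i+1} − x_{i+1}·y_i:
  -581, 236, 474  ⇒  2A = 129, A = 64.5.
Then Σ (y_i + y_{i+1})·c_i = -2064, so ȳ = -2064 / (6·64.5) = -16/3.

-16/3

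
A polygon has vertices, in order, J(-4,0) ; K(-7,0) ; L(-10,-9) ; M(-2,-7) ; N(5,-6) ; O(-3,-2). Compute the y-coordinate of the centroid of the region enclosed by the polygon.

Apply the shoelace formula. First the cross-terms c_i = x_i·y_{i+1} − x_{i+1}·y_i:
  0, 63, 52, 47, -28, -8  ⇒  2A = 126, A = 63.
Then Σ (y_i + y_{i+1})·c_i = -1770, so ȳ = -1770 / (6·63) = -295/63.

-295/63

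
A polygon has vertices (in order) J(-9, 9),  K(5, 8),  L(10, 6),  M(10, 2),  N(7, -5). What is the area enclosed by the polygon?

J→K: (-9)(8) − (5)(9) = -117
K→L: (5)(6) − (10)(8) = -50
L→M: (10)(2) − (10)(6) = -40
M→N: (10)(-5) − (7)(2) = -64
N→J: (7)(9) − (-9)(-5) = 18
Σ = -253
Area = |Σ|/2 = 126.5.

126.5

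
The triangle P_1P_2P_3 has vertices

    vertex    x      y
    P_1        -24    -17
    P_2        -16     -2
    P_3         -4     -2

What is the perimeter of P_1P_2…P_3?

|P_1P_2| = √((8)² + (15)²) = √289 = 17
|P_2P_3| = √((12)² + (0)²) = √144 = 12
|P_3P_1| = √((-20)² + (-15)²) = √625 = 25
Perimeter = 17 + 12 + 25 = 54.

54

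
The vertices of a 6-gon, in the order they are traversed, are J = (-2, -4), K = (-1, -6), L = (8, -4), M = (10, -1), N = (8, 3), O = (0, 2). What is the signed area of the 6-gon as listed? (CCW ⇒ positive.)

Apply Gauss's area formula: 2A = Σ (x_i·y_{i+1} − x_{i+1}·y_i), indices taken mod 6.
Σ = (8) + (52) + (32) + (38) + (16) + (4) = 150
Signed area = Σ/2 = 75 (positive ⇒ counter-clockwise traversal).

75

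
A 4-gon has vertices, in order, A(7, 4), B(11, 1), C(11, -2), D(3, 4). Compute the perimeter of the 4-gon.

|AB| = √((4)² + (-3)²) = √25 = 5
|BC| = √((0)² + (-3)²) = √9 = 3
|CD| = √((-8)² + (6)²) = √100 = 10
|DA| = √((4)² + (0)²) = √16 = 4
Perimeter = 5 + 3 + 10 + 4 = 22.

22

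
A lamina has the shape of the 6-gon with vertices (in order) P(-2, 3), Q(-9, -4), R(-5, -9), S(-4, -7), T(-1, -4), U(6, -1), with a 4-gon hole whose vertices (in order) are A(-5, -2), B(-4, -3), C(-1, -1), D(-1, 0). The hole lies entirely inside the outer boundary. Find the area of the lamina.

Outer boundary:
Σ = (35) + (61) + (-1) + (9) + (25) + (16) = 145
Area = |Σ|/2 = 72.5.
Hole:
Σ = (7) + (1) + (-1) + (2) = 9
Area = |Σ|/2 = 4.5.
Net area = 72.5 − 4.5 = 68.

68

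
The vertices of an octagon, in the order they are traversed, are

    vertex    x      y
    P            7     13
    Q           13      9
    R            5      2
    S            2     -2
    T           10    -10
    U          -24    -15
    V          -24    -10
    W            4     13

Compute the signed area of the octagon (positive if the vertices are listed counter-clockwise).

Apply Gauss's area formula: 2A = Σ (x_i·y_{i+1} − x_{i+1}·y_i), indices taken mod 8.
Σ = (-106) + (-19) + (-14) + (0) + (-390) + (-120) + (-272) + (-39) = -960
Signed area = Σ/2 = -480 (negative ⇒ clockwise traversal).

-480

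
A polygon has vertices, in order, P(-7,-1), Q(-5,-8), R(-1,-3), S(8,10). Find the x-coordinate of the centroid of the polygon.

-247/201

Apply the shoelace (surveyor's) formula. First the cross-terms c_i = x_i·y_{i+1} − x_{i+1}·y_i:
  51, 7, 14, 62  ⇒  2A = 134, A = 67.
Then Σ (x_i + x_{i+1})·c_i = -494, so x̄ = -494 / (6·67) = -247/201.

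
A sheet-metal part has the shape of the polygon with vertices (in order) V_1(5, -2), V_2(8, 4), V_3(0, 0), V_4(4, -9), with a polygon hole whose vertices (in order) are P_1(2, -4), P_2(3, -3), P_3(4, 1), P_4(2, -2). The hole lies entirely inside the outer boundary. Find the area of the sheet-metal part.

33

Outer boundary:
Apply the shoelace (surveyor's) formula: 2A = Σ (x_i·y_{i+1} − x_{i+1}·y_i), indices taken mod 4.
V_1→V_2: (5)(4) − (8)(-2) = 36
V_2→V_3: (8)(0) − (0)(4) = 0
V_3→V_4: (0)(-9) − (4)(0) = 0
V_4→V_1: (4)(-2) − (5)(-9) = 37
Σ = 73
Area = |Σ|/2 = 36.5.
Hole:
Apply the shoelace (surveyor's) formula: 2A = Σ (x_i·y_{i+1} − x_{i+1}·y_i), indices taken mod 4.
Σ = (6) + (15) + (-10) + (-4) = 7
Area = |Σ|/2 = 3.5.
Net area = 36.5 − 3.5 = 33.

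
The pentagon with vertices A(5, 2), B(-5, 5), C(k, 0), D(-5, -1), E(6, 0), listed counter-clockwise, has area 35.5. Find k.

Write out the shoelace sum; only the two edges meeting at C involve k:
2·Area = [((-5)·0 − k·5) + (k·(-1) − (-5)·0)] + 53
       = -6·k + 53 = 71
⇒ k = -3.

-3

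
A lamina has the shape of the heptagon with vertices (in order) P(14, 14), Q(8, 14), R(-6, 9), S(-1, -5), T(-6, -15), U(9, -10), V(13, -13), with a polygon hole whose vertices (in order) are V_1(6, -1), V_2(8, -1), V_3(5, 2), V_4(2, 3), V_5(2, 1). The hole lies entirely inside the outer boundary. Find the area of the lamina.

407

Outer boundary:
Apply Gauss's area formula: 2A = Σ (x_i·y_{i+1} − x_{i+1}·y_i), indices taken mod 7.
Cross-terms: 84, 156, 39, -15, 195, 13, 364  ⇒  Σ = 836
Area = |Σ|/2 = 418.
Hole:
V_1→V_2: (6)(-1) − (8)(-1) = 2
V_2→V_3: (8)(2) − (5)(-1) = 21
V_3→V_4: (5)(3) − (2)(2) = 11
V_4→V_5: (2)(1) − (2)(3) = -4
V_5→V_1: (2)(-1) − (6)(1) = -8
Σ = 22
Area = |Σ|/2 = 11.
Net area = 418 − 11 = 407.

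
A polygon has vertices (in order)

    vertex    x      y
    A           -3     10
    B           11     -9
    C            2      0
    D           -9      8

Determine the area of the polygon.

57.5

Apply the surveyor's formula: 2A = Σ (x_i·y_{i+1} − x_{i+1}·y_i), indices taken mod 4.
Cross-terms: -83, 18, 16, -66  ⇒  Σ = -115
Area = |Σ|/2 = 57.5.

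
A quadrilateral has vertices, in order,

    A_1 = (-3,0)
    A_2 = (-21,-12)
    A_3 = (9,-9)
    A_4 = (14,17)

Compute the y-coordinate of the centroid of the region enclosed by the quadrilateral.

Apply the shoelace (surveyor's) formula. First the cross-terms c_i = x_i·y_{i+1} − x_{i+1}·y_i:
  36, 297, 279, 51  ⇒  2A = 663, A = 331.5.
Then Σ (y_i + y_{i+1})·c_i = -3570, so ȳ = -3570 / (6·331.5) = -70/39.

-70/39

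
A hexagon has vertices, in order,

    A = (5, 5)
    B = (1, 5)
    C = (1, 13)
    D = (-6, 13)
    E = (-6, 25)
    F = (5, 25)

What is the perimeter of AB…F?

|AB| = √((-4)² + (0)²) = √16 = 4
|BC| = √((0)² + (8)²) = √64 = 8
|CD| = √((-7)² + (0)²) = √49 = 7
|DE| = √((0)² + (12)²) = √144 = 12
|EF| = √((11)² + (0)²) = √121 = 11
|FA| = √((0)² + (-20)²) = √400 = 20
Perimeter = 4 + 8 + 7 + 12 + 11 + 20 = 62.

62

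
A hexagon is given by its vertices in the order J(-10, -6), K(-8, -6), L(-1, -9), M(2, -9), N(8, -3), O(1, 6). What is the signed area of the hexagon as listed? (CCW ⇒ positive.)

138

Apply the shoelace formula: 2A = Σ (x_i·y_{i+1} − x_{i+1}·y_i), indices taken mod 6.
Σ = (12) + (66) + (27) + (66) + (51) + (54) = 276
Signed area = Σ/2 = 138 (positive ⇒ counter-clockwise traversal).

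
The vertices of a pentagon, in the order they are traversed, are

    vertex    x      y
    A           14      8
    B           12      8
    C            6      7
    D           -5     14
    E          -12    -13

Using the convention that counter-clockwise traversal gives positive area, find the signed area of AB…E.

245

A→B: (14)(8) − (12)(8) = 16
B→C: (12)(7) − (6)(8) = 36
C→D: (6)(14) − (-5)(7) = 119
D→E: (-5)(-13) − (-12)(14) = 233
E→A: (-12)(8) − (14)(-13) = 86
Σ = 490
Signed area = Σ/2 = 245 (positive ⇒ counter-clockwise traversal).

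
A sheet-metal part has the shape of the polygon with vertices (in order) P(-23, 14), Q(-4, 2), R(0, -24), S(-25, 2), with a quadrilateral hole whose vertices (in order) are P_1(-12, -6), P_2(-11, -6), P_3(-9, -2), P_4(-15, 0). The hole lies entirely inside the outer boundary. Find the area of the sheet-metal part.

Outer boundary:
Apply the shoelace formula: 2A = Σ (x_i·y_{i+1} − x_{i+1}·y_i), indices taken mod 4.
Σ = (10) + (96) + (-600) + (-304) = -798
Area = |Σ|/2 = 399.
Hole:
Apply the shoelace (surveyor's) formula: 2A = Σ (x_i·y_{i+1} − x_{i+1}·y_i), indices taken mod 4.
Cross-terms: 6, -32, -30, 90  ⇒  Σ = 34
Area = |Σ|/2 = 17.
Net area = 399 − 17 = 382.

382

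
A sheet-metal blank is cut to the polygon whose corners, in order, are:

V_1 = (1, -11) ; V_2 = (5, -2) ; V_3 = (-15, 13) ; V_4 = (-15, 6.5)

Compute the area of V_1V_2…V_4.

172

Apply the surveyor's formula: 2A = Σ (x_i·y_{i+1} − x_{i+1}·y_i), indices taken mod 4.
Cross-terms: 53, 35, 97.5, 158.5  ⇒  Σ = 344
Area = |Σ|/2 = 172.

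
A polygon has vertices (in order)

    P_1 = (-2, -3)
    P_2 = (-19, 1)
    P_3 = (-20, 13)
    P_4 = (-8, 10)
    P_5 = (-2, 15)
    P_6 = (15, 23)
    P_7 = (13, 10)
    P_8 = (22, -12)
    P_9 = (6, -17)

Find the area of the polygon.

816

Cross-terms: -59, -227, -96, -100, -271, -149, -376, -302, -52  ⇒  Σ = -1632
Area = |Σ|/2 = 816.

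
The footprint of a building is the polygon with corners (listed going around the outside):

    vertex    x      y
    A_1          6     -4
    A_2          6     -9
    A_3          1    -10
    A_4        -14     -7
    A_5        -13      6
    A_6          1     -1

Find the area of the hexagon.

Apply the shoelace (surveyor's) formula: 2A = Σ (x_i·y_{i+1} − x_{i+1}·y_i), indices taken mod 6.
Cross-terms: -30, -51, -147, -175, 7, 2  ⇒  Σ = -394
Area = |Σ|/2 = 197.

197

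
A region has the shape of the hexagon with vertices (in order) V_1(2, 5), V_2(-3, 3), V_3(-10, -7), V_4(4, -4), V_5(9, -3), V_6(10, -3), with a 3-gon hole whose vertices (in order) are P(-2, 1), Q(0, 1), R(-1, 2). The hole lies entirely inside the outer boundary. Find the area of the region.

Outer boundary:
Apply the surveyor's formula: 2A = Σ (x_i·y_{i+1} − x_{i+1}·y_i), indices taken mod 6.
V_1→V_2: (2)(3) − (-3)(5) = 21
V_2→V_3: (-3)(-7) − (-10)(3) = 51
V_3→V_4: (-10)(-4) − (4)(-7) = 68
V_4→V_5: (4)(-3) − (9)(-4) = 24
V_5→V_6: (9)(-3) − (10)(-3) = 3
V_6→V_1: (10)(5) − (2)(-3) = 56
Σ = 223
Area = |Σ|/2 = 111.5.
Hole:
Apply the surveyor's formula: 2A = Σ (x_i·y_{i+1} − x_{i+1}·y_i), indices taken mod 3.
Σ = (-2) + (1) + (3) = 2
Area = |Σ|/2 = 1.
Net area = 111.5 − 1 = 110.5.

110.5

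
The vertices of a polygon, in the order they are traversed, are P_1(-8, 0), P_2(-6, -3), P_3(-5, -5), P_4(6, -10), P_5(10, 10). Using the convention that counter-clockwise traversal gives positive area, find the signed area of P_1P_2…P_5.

179.5

Σ = (24) + (15) + (80) + (160) + (80) = 359
Signed area = Σ/2 = 179.5 (positive ⇒ counter-clockwise traversal).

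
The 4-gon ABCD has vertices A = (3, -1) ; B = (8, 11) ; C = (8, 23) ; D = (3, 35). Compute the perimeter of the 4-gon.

74

|AB| = √((5)² + (12)²) = √169 = 13
|BC| = √((0)² + (12)²) = √144 = 12
|CD| = √((-5)² + (12)²) = √169 = 13
|DA| = √((0)² + (-36)²) = √1296 = 36
Perimeter = 13 + 12 + 13 + 36 = 74.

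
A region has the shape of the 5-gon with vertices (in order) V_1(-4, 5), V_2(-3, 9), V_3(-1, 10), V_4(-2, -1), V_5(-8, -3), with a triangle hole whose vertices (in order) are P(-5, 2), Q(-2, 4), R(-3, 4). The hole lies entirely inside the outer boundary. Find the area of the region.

Outer boundary:
Apply Gauss's area formula: 2A = Σ (x_i·y_{i+1} − x_{i+1}·y_i), indices taken mod 5.
V_1→V_2: (-4)(9) − (-3)(5) = -21
V_2→V_3: (-3)(10) − (-1)(9) = -21
V_3→V_4: (-1)(-1) − (-2)(10) = 21
V_4→V_5: (-2)(-3) − (-8)(-1) = -2
V_5→V_1: (-8)(5) − (-4)(-3) = -52
Σ = -75
Area = |Σ|/2 = 37.5.
Hole:
Cross-terms: -16, 4, 14  ⇒  Σ = 2
Area = |Σ|/2 = 1.
Net area = 37.5 − 1 = 36.5.

36.5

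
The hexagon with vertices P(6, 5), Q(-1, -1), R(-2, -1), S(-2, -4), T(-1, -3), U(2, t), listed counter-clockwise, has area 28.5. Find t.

Write out the shoelace sum; only the two edges meeting at U involve t:
2·Area = [((-1)·t − 2·(-3)) + (2·5 − 6·t)] + 6
       = -7·t + 22 = 57
⇒ t = -5.

-5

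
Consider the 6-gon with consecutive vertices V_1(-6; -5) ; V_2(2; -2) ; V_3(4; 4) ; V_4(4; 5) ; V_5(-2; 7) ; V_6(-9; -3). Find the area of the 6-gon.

88

Apply Gauss's area formula: 2A = Σ (x_i·y_{i+1} − x_{i+1}·y_i), indices taken mod 6.
Cross-terms: 22, 16, 4, 38, 69, 27  ⇒  Σ = 176
Area = |Σ|/2 = 88.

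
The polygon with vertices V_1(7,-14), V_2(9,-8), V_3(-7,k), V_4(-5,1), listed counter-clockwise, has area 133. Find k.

14

Write out the shoelace sum; only the two edges meeting at V_3 involve k:
2·Area = [(9·k − (-7)·(-8)) + ((-7)·1 − (-5)·k)] + 133
       = 14·k + 70 = 266
⇒ k = 14.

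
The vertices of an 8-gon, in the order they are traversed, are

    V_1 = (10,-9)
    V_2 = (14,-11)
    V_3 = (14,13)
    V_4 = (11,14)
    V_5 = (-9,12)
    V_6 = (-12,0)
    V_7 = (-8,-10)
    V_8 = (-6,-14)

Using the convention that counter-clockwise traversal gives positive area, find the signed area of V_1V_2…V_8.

586.5

Apply the shoelace formula: 2A = Σ (x_i·y_{i+1} − x_{i+1}·y_i), indices taken mod 8.
Cross-terms: 16, 336, 53, 258, 144, 120, 52, 194  ⇒  Σ = 1173
Signed area = Σ/2 = 586.5 (positive ⇒ counter-clockwise traversal).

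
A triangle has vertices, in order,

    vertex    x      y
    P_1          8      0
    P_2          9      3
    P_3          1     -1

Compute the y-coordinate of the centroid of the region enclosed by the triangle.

2/3

Apply Gauss's area formula. First the cross-terms c_i = x_i·y_{i+1} − x_{i+1}·y_i:
  24, -12, 8  ⇒  2A = 20, A = 10.
Then Σ (y_i + y_{i+1})·c_i = 40, so ȳ = 40 / (6·10) = 2/3.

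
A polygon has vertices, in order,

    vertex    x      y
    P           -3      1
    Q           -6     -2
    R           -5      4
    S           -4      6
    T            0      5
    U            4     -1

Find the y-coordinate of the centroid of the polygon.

104/45

Apply the surveyor's formula. First the cross-terms c_i = x_i·y_{i+1} − x_{i+1}·y_i:
  12, -34, -14, -20, -20, 1  ⇒  2A = -75, A = -37.5.
Then Σ (y_i + y_{i+1})·c_i = -520, so ȳ = -520 / (6·(-37.5)) = 104/45.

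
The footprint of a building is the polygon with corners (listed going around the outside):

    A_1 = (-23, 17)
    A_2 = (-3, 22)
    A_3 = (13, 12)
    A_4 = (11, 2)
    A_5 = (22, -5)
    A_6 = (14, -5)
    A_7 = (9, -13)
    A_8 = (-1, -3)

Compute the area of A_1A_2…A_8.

Apply the surveyor's formula: 2A = Σ (x_i·y_{i+1} − x_{i+1}·y_i), indices taken mod 8.
A_1→A_2: (-23)(22) − (-3)(17) = -455
A_2→A_3: (-3)(12) − (13)(22) = -322
A_3→A_4: (13)(2) − (11)(12) = -106
A_4→A_5: (11)(-5) − (22)(2) = -99
A_5→A_6: (22)(-5) − (14)(-5) = -40
A_6→A_7: (14)(-13) − (9)(-5) = -137
A_7→A_8: (9)(-3) − (-1)(-13) = -40
A_8→A_1: (-1)(17) − (-23)(-3) = -86
Σ = -1285
Area = |Σ|/2 = 642.5.

642.5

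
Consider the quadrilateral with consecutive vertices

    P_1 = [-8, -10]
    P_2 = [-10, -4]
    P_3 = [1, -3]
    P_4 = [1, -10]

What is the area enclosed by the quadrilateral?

Apply the shoelace formula: 2A = Σ (x_i·y_{i+1} − x_{i+1}·y_i), indices taken mod 4.
Σ = (-68) + (34) + (-7) + (-90) = -131
Area = |Σ|/2 = 65.5.

65.5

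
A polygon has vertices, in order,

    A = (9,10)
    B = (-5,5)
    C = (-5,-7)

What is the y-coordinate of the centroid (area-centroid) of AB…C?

8/3

Apply Gauss's area formula. First the cross-terms c_i = x_i·y_{i+1} − x_{i+1}·y_i:
  95, 60, 13  ⇒  2A = 168, A = 84.
Then Σ (y_i + y_{i+1})·c_i = 1344, so ȳ = 1344 / (6·84) = 8/3.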